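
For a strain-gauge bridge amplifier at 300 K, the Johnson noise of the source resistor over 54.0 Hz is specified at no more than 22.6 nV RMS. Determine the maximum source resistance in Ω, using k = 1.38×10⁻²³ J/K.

Johnson–Nyquist: V_n = √(4kTRB) ⇒ R = V_n² / (4kTB)
4kTB = 4 × 1.38×10⁻²³ × 300 × 5.40×10¹ = 8.94×10⁻¹⁹
R = (2.26×10⁻⁸)² / 8.94×10⁻¹⁹ = 5.71×10² Ω = 571 Ω

571 Ω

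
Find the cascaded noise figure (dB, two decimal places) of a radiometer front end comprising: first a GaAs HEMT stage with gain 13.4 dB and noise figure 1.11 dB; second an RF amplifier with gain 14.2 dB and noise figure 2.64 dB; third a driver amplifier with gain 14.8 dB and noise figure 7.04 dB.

1.26 dB

Convert to linear (a loss of L dB is a gain of −L dB): F_i = 10^(NF_i/10), G_i = 10^(G_i,dB/10)
  Stage 1: F_1 = 10^(1.11/10) = 1.291, G_1 = 10^(13.4/10) = 21.88
  Stage 2: F_2 = 10^(2.64/10) = 1.837, G_2 = 10^(14.2/10) = 26.30
  Stage 3: F_3 = 10^(7.04/10) = 5.058, G_3 = 10^(14.8/10) = 30.20
Friis cascade:
  F = 1.291 + (1.837 − 1)/21.88 + (5.058 − 1)/575.4 = 1.337
NF = 10 log₁₀(1.337) = 1.26 dB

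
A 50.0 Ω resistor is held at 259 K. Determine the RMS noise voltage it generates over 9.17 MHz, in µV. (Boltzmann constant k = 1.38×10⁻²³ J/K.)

V_n = √(4kTRB)
4kTRB = 4 × 1.38×10⁻²³ × 259 × 5.00×10¹ × 9.17×10⁶ = 6.56×10⁻¹² V²
V_n = √(6.56×10⁻¹²) = 2.56×10⁻⁶ V = 2.56 µV

2.56 µV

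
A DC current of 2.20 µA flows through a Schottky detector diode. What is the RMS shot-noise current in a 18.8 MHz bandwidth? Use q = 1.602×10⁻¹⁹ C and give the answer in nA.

I_n = √(2qI·B)
2qI·B = 2 × 1.602×10⁻¹⁹ × 2.20×10⁻⁶ × 1.88×10⁷ = 1.33×10⁻¹⁷ A²
I_n = √(1.33×10⁻¹⁷) = 3.64×10⁻⁹ A = 3.64 nA

3.64 nA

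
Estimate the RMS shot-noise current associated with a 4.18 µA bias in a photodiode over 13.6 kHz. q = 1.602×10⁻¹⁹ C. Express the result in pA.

I_n = √(2qI·B)
2qI·B = 2 × 1.602×10⁻¹⁹ × 4.18×10⁻⁶ × 1.36×10⁴ = 1.82×10⁻²⁰ A²
I_n = √(1.82×10⁻²⁰) = 1.35×10⁻¹⁰ A = 135 pA

135 pA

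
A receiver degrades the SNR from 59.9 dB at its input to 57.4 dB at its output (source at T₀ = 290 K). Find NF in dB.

NF (dB) = SNR_in(dB) − SNR_out(dB) when the source is at T₀
NF = 59.9 − 57.4 = 2.5 dB

2.5 dB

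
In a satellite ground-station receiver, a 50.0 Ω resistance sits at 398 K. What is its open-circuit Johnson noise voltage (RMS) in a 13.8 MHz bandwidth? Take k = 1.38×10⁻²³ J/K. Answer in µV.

3.89 µV

V_n = √(4kTRB)
4kTRB = 4 × 1.38×10⁻²³ × 398 × 5.00×10¹ × 1.38×10⁷ = 1.52×10⁻¹¹ V²
V_n = √(1.52×10⁻¹¹) = 3.89×10⁻⁶ V = 3.89 µV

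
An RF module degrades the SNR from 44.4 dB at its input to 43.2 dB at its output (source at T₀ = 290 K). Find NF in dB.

1.2 dB

NF (dB) = SNR_in(dB) − SNR_out(dB) when the source is at T₀
NF = 44.4 − 43.2 = 1.2 dB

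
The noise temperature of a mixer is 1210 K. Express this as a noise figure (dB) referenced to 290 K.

F = 1 + T_e/T₀ = 1 + 1210/290 = 5.17241
NF = 10 log₁₀(5.17241) = 7.14 dB

7.14 dB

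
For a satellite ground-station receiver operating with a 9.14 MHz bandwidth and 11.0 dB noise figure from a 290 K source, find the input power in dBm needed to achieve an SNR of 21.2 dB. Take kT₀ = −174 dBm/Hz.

Sensitivity = −174 + 10 log₁₀(B) + NF + SNR_min
= −174 + 69.61 + 11.0 + 21.2
= −72.19 dBm → −72.2 dBm

−72.2 dBm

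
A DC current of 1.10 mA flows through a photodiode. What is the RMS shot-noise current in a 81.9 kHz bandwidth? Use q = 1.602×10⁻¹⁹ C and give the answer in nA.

I_n = √(2qI·B)
2qI·B = 2 × 1.602×10⁻¹⁹ × 1.10×10⁻³ × 8.19×10⁴ = 2.89×10⁻¹⁷ A²
I_n = √(2.89×10⁻¹⁷) = 5.37×10⁻⁹ A = 5.37 nA

5.37 nA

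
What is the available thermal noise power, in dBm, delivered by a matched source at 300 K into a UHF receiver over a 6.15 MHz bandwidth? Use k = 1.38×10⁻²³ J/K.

−105.9 dBm

P_n = kTB = 1.38×10⁻²³ × 300 × 6.15×10⁶ = 2.55×10⁻¹⁴ W
In dBm: 10 log₁₀(2.55×10⁻¹⁴ / 10⁻³) = −105.9 dBm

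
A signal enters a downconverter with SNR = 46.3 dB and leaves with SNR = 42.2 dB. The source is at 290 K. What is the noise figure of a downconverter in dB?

4.1 dB

NF (dB) = SNR_in(dB) − SNR_out(dB) when the source is at T₀
NF = 46.3 − 42.2 = 4.1 dB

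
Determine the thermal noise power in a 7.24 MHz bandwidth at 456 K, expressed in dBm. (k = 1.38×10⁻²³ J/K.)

−103.4 dBm

P_n = kTB = 1.38×10⁻²³ × 456 × 7.24×10⁶ = 4.56×10⁻¹⁴ W
In dBm: 10 log₁₀(4.56×10⁻¹⁴ / 10⁻³) = −103.4 dBm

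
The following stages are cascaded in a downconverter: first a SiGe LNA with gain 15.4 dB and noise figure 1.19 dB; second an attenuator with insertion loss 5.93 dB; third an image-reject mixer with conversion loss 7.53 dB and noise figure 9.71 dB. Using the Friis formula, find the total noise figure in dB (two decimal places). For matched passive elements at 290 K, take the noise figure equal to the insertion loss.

Convert to linear (a loss of L dB is a gain of −L dB): F_i = 10^(NF_i/10), G_i = 10^(G_i,dB/10)
  Stage 1: F_1 = 10^(1.19/10) = 1.315, G_1 = 10^(15.4/10) = 34.67
  Stage 2: F_2 = 10^(5.93/10) = 3.917, G_2 = 10^(−5.93/10) = 0.2553
  Stage 3: F_3 = 10^(9.71/10) = 9.354, G_3 = 10^(−7.53/10) = 0.1766
Friis cascade:
  F = 1.315 + (3.917 − 1)/34.67 + (9.354 − 1)/8.851 = 2.343
NF = 10 log₁₀(2.343) = 3.70 dB

3.70 dB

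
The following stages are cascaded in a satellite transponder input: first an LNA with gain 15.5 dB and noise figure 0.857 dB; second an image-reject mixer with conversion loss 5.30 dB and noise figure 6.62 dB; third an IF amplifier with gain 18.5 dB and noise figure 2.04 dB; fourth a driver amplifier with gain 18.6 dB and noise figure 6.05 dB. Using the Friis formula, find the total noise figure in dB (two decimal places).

Convert to linear (a loss of L dB is a gain of −L dB): F_i = 10^(NF_i/10), G_i = 10^(G_i,dB/10)
  Stage 1: F_1 = 10^(0.857/10) = 1.218, G_1 = 10^(15.5/10) = 35.48
  Stage 2: F_2 = 10^(6.62/10) = 4.592, G_2 = 10^(−5.30/10) = 0.2951
  Stage 3: F_3 = 10^(2.04/10) = 1.600, G_3 = 10^(18.5/10) = 70.79
  Stage 4: F_4 = 10^(6.05/10) = 4.027, G_4 = 10^(18.6/10) = 72.44
Friis cascade:
  F = 1.218 + (4.592 − 1)/35.48 + (1.600 − 1)/10.47 + (4.027 − 1)/741.3 = 1.381
NF = 10 log₁₀(1.381) = 1.40 dB

1.40 dB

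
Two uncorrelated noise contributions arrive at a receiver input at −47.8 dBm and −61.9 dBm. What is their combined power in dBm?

−47.6 dBm

Convert to linear, add, convert back:
P₁ = 1.66×10⁻⁸ W, P₂ = 6.46×10⁻¹⁰ W
P_tot = 1.72×10⁻⁸ W → 10 log₁₀(P_tot / 10⁻³) = −47.6 dBm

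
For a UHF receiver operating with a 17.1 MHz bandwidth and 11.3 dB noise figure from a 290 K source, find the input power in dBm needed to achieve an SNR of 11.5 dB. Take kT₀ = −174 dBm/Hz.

−78.9 dBm

Sensitivity = −174 + 10 log₁₀(B) + NF + SNR_min
= −174 + 72.33 + 11.3 + 11.5
= −78.87 dBm → −78.9 dBm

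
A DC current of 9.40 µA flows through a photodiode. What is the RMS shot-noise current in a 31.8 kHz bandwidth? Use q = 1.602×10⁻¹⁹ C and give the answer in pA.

309 pA

I_n = √(2qI·B)
2qI·B = 2 × 1.602×10⁻¹⁹ × 9.40×10⁻⁶ × 3.18×10⁴ = 9.58×10⁻²⁰ A²
I_n = √(9.58×10⁻²⁰) = 3.09×10⁻¹⁰ A = 309 pA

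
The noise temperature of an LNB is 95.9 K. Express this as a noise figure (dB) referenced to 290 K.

F = 1 + T_e/T₀ = 1 + 95.9/290 = 1.33069
NF = 10 log₁₀(1.33069) = 1.24 dB

1.24 dB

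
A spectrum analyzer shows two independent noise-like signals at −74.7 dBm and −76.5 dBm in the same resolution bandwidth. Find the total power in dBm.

Convert to linear, add, convert back:
P₁ = 3.39×10⁻¹¹ W, P₂ = 2.24×10⁻¹¹ W
P_tot = 5.63×10⁻¹¹ W → 10 log₁₀(P_tot / 10⁻³) = −72.5 dBm

−72.5 dBm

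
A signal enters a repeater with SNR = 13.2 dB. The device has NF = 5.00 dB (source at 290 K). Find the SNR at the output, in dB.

By definition F = SNR_in/SNR_out, so in dB: SNR_out = SNR_in − NF
SNR_out = 13.2 − 5.00 = 8.20 dB

8.20 dB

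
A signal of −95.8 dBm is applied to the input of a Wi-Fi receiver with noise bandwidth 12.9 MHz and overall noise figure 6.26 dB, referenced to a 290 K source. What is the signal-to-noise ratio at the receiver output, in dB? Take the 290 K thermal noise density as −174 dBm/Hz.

Noise floor: N = −174 + 10 log₁₀(B) + NF
10 log₁₀(1.29×10⁷) = 71.11 dB
N = −174 + 71.11 + 6.26 = −96.63 dBm
SNR = P_sig − N = −95.8 − (−96.63) = 0.83 dB → 0.8 dB

0.8 dB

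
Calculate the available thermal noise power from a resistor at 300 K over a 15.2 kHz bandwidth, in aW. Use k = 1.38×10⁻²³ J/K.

62.9 aW

P_n = kTB = 1.38×10⁻²³ × 300 × 1.52×10⁴ = 6.29×10⁻¹⁷ W = 62.9 aW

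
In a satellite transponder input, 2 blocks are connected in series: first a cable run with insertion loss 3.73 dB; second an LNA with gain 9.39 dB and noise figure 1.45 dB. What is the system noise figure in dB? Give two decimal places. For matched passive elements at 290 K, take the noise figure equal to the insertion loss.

Convert to linear (a loss of L dB is a gain of −L dB): F_i = 10^(NF_i/10), G_i = 10^(G_i,dB/10)
  Stage 1: F_1 = 10^(3.73/10) = 2.360, G_1 = 10^(−3.73/10) = 0.4236
  Stage 2: F_2 = 10^(1.45/10) = 1.396, G_2 = 10^(9.39/10) = 8.690
Friis cascade:
  F = 2.360 + (1.396 − 1)/0.4236 = 3.296
NF = 10 log₁₀(3.296) = 5.18 dB

5.18 dB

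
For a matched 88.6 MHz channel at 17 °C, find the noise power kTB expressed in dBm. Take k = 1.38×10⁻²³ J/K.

−94.5 dBm

T = 17 °C + 273.15 = 290.15 K
P_n = kTB = 1.38×10⁻²³ × 290.15 × 8.86×10⁷ = 3.55×10⁻¹³ W
In dBm: 10 log₁₀(3.55×10⁻¹³ / 10⁻³) = −94.5 dBm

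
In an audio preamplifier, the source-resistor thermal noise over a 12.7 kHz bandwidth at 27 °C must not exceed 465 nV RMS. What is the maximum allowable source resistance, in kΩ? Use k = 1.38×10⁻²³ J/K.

1.03 kΩ

T = 27 °C + 273.15 = 300.15 K
Johnson–Nyquist: V_n = √(4kTRB) ⇒ R = V_n² / (4kTB)
4kTB = 4 × 1.38×10⁻²³ × 300.15 × 1.27×10⁴ = 2.10×10⁻¹⁶
R = (4.65×10⁻⁷)² / 2.10×10⁻¹⁶ = 1.03×10³ Ω = 1.03 kΩ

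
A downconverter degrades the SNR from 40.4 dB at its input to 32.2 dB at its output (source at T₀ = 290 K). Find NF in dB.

NF (dB) = SNR_in(dB) − SNR_out(dB) when the source is at T₀
NF = 40.4 − 32.2 = 8.2 dB

8.2 dB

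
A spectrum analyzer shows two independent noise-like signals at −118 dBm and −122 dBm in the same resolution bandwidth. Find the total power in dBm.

−116.5 dBm

Convert to linear, add, convert back:
P₁ = 1.58×10⁻¹⁵ W, P₂ = 6.31×10⁻¹⁶ W
P_tot = 2.22×10⁻¹⁵ W → 10 log₁₀(P_tot / 10⁻³) = −116.5 dBm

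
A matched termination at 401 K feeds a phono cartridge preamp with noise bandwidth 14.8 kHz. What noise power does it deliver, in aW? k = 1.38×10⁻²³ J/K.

P_n = kTB = 1.38×10⁻²³ × 401 × 1.48×10⁴ = 8.19×10⁻¹⁷ W = 81.9 aW

81.9 aW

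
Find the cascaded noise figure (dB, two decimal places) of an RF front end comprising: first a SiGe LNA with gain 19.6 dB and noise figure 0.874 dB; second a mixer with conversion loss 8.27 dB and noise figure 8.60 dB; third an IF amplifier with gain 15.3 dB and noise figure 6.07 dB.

Convert to linear (a loss of L dB is a gain of −L dB): F_i = 10^(NF_i/10), G_i = 10^(G_i,dB/10)
  Stage 1: F_1 = 10^(0.874/10) = 1.223, G_1 = 10^(19.6/10) = 91.20
  Stage 2: F_2 = 10^(8.60/10) = 7.244, G_2 = 10^(−8.27/10) = 0.1489
  Stage 3: F_3 = 10^(6.07/10) = 4.046, G_3 = 10^(15.3/10) = 33.88
Friis cascade:
  F = 1.223 + (7.244 − 1)/91.20 + (4.046 − 1)/13.58 = 1.516
NF = 10 log₁₀(1.516) = 1.81 dB

1.81 dB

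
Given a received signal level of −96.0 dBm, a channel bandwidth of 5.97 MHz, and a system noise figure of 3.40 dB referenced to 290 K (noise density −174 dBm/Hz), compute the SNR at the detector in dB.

Noise floor: N = −174 + 10 log₁₀(B) + NF
10 log₁₀(5.97×10⁶) = 67.76 dB
N = −174 + 67.76 + 3.40 = −102.84 dBm
SNR = P_sig − N = −96.0 − (−102.84) = 6.84 dB → 6.8 dB

6.8 dB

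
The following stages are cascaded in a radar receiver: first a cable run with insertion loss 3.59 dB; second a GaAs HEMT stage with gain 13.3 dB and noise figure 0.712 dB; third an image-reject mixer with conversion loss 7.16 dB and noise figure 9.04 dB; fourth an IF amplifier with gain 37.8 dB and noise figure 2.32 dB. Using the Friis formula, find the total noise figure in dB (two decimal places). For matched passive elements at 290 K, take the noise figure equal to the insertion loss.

5.84 dB

Convert to linear (a loss of L dB is a gain of −L dB): F_i = 10^(NF_i/10), G_i = 10^(G_i,dB/10)
  Stage 1: F_1 = 10^(3.59/10) = 2.286, G_1 = 10^(−3.59/10) = 0.4375
  Stage 2: F_2 = 10^(0.712/10) = 1.178, G_2 = 10^(13.3/10) = 21.38
  Stage 3: F_3 = 10^(9.04/10) = 8.017, G_3 = 10^(−7.16/10) = 0.1923
  Stage 4: F_4 = 10^(2.32/10) = 1.706, G_4 = 10^(37.8/10) = 6026
Friis cascade:
  F = 2.286 + (1.178 − 1)/0.4375 + (8.017 − 1)/9.354 + (1.706 − 1)/1.799 = 3.835
NF = 10 log₁₀(3.835) = 5.84 dB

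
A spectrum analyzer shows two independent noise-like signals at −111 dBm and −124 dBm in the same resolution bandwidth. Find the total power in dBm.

Convert to linear, add, convert back:
P₁ = 7.94×10⁻¹⁵ W, P₂ = 3.98×10⁻¹⁶ W
P_tot = 8.34×10⁻¹⁵ W → 10 log₁₀(P_tot / 10⁻³) = −110.8 dBm

−110.8 dBm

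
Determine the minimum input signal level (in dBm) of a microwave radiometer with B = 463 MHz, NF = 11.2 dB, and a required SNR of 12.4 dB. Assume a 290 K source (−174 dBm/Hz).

Sensitivity = −174 + 10 log₁₀(B) + NF + SNR_min
= −174 + 86.66 + 11.2 + 12.4
= −63.74 dBm → −63.7 dBm

−63.7 dBm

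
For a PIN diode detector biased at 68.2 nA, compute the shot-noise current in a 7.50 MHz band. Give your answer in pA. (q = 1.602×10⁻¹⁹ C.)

405 pA

I_n = √(2qI·B)
2qI·B = 2 × 1.602×10⁻¹⁹ × 6.82×10⁻⁸ × 7.50×10⁶ = 1.64×10⁻¹⁹ A²
I_n = √(1.64×10⁻¹⁹) = 4.05×10⁻¹⁰ A = 405 pA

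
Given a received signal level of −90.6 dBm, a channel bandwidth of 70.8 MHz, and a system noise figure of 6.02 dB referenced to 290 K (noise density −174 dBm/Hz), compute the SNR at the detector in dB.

Noise floor: N = −174 + 10 log₁₀(B) + NF
10 log₁₀(7.08×10⁷) = 78.5 dB
N = −174 + 78.5 + 6.02 = −89.48 dBm
SNR = P_sig − N = −90.6 − (−89.48) = −1.12 dB → −1.1 dB

−1.1 dB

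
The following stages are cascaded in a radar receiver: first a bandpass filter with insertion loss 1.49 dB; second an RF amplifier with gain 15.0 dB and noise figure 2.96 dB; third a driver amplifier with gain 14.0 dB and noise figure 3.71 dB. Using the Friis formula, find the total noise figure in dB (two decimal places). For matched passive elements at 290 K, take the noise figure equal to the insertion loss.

4.54 dB

Convert to linear (a loss of L dB is a gain of −L dB): F_i = 10^(NF_i/10), G_i = 10^(G_i,dB/10)
  Stage 1: F_1 = 10^(1.49/10) = 1.409, G_1 = 10^(−1.49/10) = 0.7096
  Stage 2: F_2 = 10^(2.96/10) = 1.977, G_2 = 10^(15.0/10) = 31.62
  Stage 3: F_3 = 10^(3.71/10) = 2.350, G_3 = 10^(14.0/10) = 25.12
Friis cascade:
  F = 1.409 + (1.977 − 1)/0.7096 + (2.350 − 1)/22.44 = 2.846
NF = 10 log₁₀(2.846) = 4.54 dB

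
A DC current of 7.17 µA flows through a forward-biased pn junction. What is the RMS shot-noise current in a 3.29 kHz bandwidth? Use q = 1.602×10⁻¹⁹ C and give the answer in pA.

I_n = √(2qI·B)
2qI·B = 2 × 1.602×10⁻¹⁹ × 7.17×10⁻⁶ × 3.29×10³ = 7.56×10⁻²¹ A²
I_n = √(7.56×10⁻²¹) = 8.69×10⁻¹¹ A = 86.9 pA

86.9 pA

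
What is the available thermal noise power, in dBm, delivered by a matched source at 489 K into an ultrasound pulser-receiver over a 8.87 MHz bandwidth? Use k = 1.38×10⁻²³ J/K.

−102.2 dBm

P_n = kTB = 1.38×10⁻²³ × 489 × 8.87×10⁶ = 5.99×10⁻¹⁴ W
In dBm: 10 log₁₀(5.99×10⁻¹⁴ / 10⁻³) = −102.2 dBm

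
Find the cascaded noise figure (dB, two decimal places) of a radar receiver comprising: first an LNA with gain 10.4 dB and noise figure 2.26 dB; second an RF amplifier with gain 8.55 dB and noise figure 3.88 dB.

2.59 dB

Convert to linear (a loss of L dB is a gain of −L dB): F_i = 10^(NF_i/10), G_i = 10^(G_i,dB/10)
  Stage 1: F_1 = 10^(2.26/10) = 1.683, G_1 = 10^(10.4/10) = 10.96
  Stage 2: F_2 = 10^(3.88/10) = 2.443, G_2 = 10^(8.55/10) = 7.161
Friis cascade:
  F = 1.683 + (2.443 − 1)/10.96 = 1.814
NF = 10 log₁₀(1.814) = 2.59 dB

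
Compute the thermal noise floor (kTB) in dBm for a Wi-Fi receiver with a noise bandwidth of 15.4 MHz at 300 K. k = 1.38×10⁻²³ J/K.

−102.0 dBm

P_n = kTB = 1.38×10⁻²³ × 300 × 1.54×10⁷ = 6.38×10⁻¹⁴ W
In dBm: 10 log₁₀(6.38×10⁻¹⁴ / 10⁻³) = −102.0 dBm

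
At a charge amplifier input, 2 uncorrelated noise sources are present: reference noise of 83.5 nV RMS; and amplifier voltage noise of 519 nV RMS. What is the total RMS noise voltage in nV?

Uncorrelated sources add in power (mean-square): V_tot = √(ΣV_i²)
V_tot = √[(8.35×10⁻⁸)² + (5.19×10⁻⁷)²] = 5.26×10⁻⁷ V = 526 nV

526 nV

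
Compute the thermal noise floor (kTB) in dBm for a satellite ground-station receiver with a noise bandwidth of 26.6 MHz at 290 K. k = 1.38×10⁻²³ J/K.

P_n = kTB = 1.38×10⁻²³ × 290 × 2.66×10⁷ = 1.06×10⁻¹³ W
In dBm: 10 log₁₀(1.06×10⁻¹³ / 10⁻³) = −99.7 dBm

−99.7 dBm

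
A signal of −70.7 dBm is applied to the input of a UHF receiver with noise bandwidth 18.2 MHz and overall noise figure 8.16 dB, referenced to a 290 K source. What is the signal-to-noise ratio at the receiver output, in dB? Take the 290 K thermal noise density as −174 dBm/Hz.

22.5 dB

Noise floor: N = −174 + 10 log₁₀(B) + NF
10 log₁₀(1.82×10⁷) = 72.6 dB
N = −174 + 72.6 + 8.16 = −93.24 dBm
SNR = P_sig − N = −70.7 − (−93.24) = 22.54 dB → 22.5 dB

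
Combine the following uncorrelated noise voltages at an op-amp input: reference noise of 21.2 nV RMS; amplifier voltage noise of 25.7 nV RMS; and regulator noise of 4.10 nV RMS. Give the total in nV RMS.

Uncorrelated sources add in power (mean-square): V_tot = √(ΣV_i²)
V_tot = √[(2.12×10⁻⁸)² + (2.57×10⁻⁸)² + (4.10×10⁻⁹)²] = 3.36×10⁻⁸ V = 33.6 nV

33.6 nV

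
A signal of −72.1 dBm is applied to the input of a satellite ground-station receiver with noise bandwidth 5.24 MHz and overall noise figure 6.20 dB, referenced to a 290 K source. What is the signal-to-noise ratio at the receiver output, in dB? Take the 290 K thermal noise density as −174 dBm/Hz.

Noise floor: N = −174 + 10 log₁₀(B) + NF
10 log₁₀(5.24×10⁶) = 67.19 dB
N = −174 + 67.19 + 6.20 = −100.61 dBm
SNR = P_sig − N = −72.1 − (−100.61) = 28.51 dB → 28.5 dB

28.5 dB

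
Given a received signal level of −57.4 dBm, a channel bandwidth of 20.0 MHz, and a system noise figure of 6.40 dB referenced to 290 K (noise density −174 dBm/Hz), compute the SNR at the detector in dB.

37.2 dB

Noise floor: N = −174 + 10 log₁₀(B) + NF
10 log₁₀(2.00×10⁷) = 73.01 dB
N = −174 + 73.01 + 6.40 = −94.59 dBm
SNR = P_sig − N = −57.4 − (−94.59) = 37.19 dB → 37.2 dB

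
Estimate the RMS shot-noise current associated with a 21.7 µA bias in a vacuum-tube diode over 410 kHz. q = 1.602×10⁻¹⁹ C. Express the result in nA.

I_n = √(2qI·B)
2qI·B = 2 × 1.602×10⁻¹⁹ × 2.17×10⁻⁵ × 4.10×10⁵ = 2.85×10⁻¹⁸ A²
I_n = √(2.85×10⁻¹⁸) = 1.69×10⁻⁹ A = 1.69 nA

1.69 nA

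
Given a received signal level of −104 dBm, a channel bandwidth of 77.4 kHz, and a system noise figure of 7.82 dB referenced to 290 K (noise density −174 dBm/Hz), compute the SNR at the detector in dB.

Noise floor: N = −174 + 10 log₁₀(B) + NF
10 log₁₀(7.74×10⁴) = 48.89 dB
N = −174 + 48.89 + 7.82 = −117.29 dBm
SNR = P_sig − N = −104 − (−117.29) = 13.29 dB → 13.3 dB

13.3 dB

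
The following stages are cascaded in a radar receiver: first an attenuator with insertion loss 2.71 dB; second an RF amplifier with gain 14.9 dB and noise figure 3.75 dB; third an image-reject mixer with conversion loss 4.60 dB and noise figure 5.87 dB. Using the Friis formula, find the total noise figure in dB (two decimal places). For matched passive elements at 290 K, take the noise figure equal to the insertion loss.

6.63 dB

Convert to linear (a loss of L dB is a gain of −L dB): F_i = 10^(NF_i/10), G_i = 10^(G_i,dB/10)
  Stage 1: F_1 = 10^(2.71/10) = 1.866, G_1 = 10^(−2.71/10) = 0.5358
  Stage 2: F_2 = 10^(3.75/10) = 2.371, G_2 = 10^(14.9/10) = 30.90
  Stage 3: F_3 = 10^(5.87/10) = 3.864, G_3 = 10^(−4.60/10) = 0.3467
Friis cascade:
  F = 1.866 + (2.371 − 1)/0.5358 + (3.864 − 1)/16.56 = 4.599
NF = 10 log₁₀(4.599) = 6.63 dB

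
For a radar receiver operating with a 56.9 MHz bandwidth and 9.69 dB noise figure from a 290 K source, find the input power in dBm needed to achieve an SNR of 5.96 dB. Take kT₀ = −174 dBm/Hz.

Sensitivity = −174 + 10 log₁₀(B) + NF + SNR_min
= −174 + 77.55 + 9.69 + 5.96
= −80.80 dBm → −80.8 dBm

−80.8 dBm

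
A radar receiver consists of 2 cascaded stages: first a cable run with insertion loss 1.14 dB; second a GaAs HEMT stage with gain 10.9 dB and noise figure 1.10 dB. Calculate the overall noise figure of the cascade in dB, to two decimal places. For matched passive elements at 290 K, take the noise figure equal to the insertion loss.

Convert to linear (a loss of L dB is a gain of −L dB): F_i = 10^(NF_i/10), G_i = 10^(G_i,dB/10)
  Stage 1: F_1 = 10^(1.14/10) = 1.300, G_1 = 10^(−1.14/10) = 0.7691
  Stage 2: F_2 = 10^(1.10/10) = 1.288, G_2 = 10^(10.9/10) = 12.30
Friis cascade:
  F = 1.300 + (1.288 − 1)/0.7691 = 1.675
NF = 10 log₁₀(1.675) = 2.24 dB

2.24 dB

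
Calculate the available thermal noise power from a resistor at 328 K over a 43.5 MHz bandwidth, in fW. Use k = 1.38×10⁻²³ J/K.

197 fW

P_n = kTB = 1.38×10⁻²³ × 328 × 4.35×10⁷ = 1.97×10⁻¹³ W = 197 fW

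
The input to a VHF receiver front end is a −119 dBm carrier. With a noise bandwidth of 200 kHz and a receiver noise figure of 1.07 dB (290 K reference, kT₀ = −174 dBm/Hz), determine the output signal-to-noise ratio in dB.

0.9 dB

Noise floor: N = −174 + 10 log₁₀(B) + NF
10 log₁₀(2.00×10⁵) = 53.01 dB
N = −174 + 53.01 + 1.07 = −119.92 dBm
SNR = P_sig − N = −119 − (−119.92) = 0.92 dB → 0.9 dB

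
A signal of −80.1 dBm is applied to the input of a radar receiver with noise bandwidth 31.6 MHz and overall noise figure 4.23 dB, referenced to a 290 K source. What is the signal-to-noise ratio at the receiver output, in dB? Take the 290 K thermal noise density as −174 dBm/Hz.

14.7 dB

Noise floor: N = −174 + 10 log₁₀(B) + NF
10 log₁₀(3.16×10⁷) = 75 dB
N = −174 + 75 + 4.23 = −94.77 dBm
SNR = P_sig − N = −80.1 − (−94.77) = 14.67 dB → 14.7 dB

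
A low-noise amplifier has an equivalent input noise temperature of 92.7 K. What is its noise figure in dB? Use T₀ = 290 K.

1.20 dB

F = 1 + T_e/T₀ = 1 + 92.7/290 = 1.31966
NF = 10 log₁₀(1.31966) = 1.20 dB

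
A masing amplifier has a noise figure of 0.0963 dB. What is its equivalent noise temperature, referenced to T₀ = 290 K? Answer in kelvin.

6.50 K

F = 10^(0.0963/10) = 1.02242
T_e = (F − 1)·T₀ = (1.02242 − 1) × 290 = 6.50 K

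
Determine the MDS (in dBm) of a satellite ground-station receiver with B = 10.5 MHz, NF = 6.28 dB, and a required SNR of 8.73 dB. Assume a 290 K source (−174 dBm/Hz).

Sensitivity = −174 + 10 log₁₀(B) + NF + SNR_min
= −174 + 70.21 + 6.28 + 8.73
= −88.78 dBm → −88.8 dBm

−88.8 dBm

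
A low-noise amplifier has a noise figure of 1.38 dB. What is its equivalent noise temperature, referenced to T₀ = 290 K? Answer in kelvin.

F = 10^(1.38/10) = 1.37404
T_e = (F − 1)·T₀ = (1.37404 − 1) × 290 = 108 K

108 K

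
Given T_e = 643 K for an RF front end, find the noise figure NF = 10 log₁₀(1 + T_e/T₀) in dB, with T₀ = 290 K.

F = 1 + T_e/T₀ = 1 + 643/290 = 3.21724
NF = 10 log₁₀(3.21724) = 5.07 dB

5.07 dB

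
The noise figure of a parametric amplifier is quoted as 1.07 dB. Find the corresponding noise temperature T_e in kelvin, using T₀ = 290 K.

81.0 K

F = 10^(1.07/10) = 1.27938
T_e = (F − 1)·T₀ = (1.27938 − 1) × 290 = 81.0 K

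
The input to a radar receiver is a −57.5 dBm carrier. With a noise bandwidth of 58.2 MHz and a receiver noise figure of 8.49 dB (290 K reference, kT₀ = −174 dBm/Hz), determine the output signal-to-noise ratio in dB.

30.4 dB

Noise floor: N = −174 + 10 log₁₀(B) + NF
10 log₁₀(5.82×10⁷) = 77.65 dB
N = −174 + 77.65 + 8.49 = −87.86 dBm
SNR = P_sig − N = −57.5 − (−87.86) = 30.36 dB → 30.4 dB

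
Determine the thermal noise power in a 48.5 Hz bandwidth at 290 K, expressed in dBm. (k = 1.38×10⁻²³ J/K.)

−157.1 dBm

P_n = kTB = 1.38×10⁻²³ × 290 × 4.85×10¹ = 1.94×10⁻¹⁹ W
In dBm: 10 log₁₀(1.94×10⁻¹⁹ / 10⁻³) = −157.1 dBm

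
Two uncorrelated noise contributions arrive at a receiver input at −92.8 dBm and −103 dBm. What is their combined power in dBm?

Convert to linear, add, convert back:
P₁ = 5.25×10⁻¹³ W, P₂ = 5.01×10⁻¹⁴ W
P_tot = 5.75×10⁻¹³ W → 10 log₁₀(P_tot / 10⁻³) = −92.4 dBm

−92.4 dBm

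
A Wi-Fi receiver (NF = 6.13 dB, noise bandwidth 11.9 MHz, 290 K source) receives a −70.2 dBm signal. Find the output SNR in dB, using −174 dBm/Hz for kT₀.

Noise floor: N = −174 + 10 log₁₀(B) + NF
10 log₁₀(1.19×10⁷) = 70.76 dB
N = −174 + 70.76 + 6.13 = −97.11 dBm
SNR = P_sig − N = −70.2 − (−97.11) = 26.91 dB → 26.9 dB

26.9 dB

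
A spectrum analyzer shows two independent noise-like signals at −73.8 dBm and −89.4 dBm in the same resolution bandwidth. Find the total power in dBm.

Convert to linear, add, convert back:
P₁ = 4.17×10⁻¹¹ W, P₂ = 1.15×10⁻¹² W
P_tot = 4.28×10⁻¹¹ W → 10 log₁₀(P_tot / 10⁻³) = −73.7 dBm

−73.7 dBm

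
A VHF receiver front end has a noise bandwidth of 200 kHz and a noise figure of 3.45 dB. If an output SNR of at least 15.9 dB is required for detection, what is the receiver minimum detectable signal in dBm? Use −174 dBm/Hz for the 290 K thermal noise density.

Sensitivity = −174 + 10 log₁₀(B) + NF + SNR_min
= −174 + 53.01 + 3.45 + 15.9
= −101.64 dBm → −101.6 dBm

−101.6 dBm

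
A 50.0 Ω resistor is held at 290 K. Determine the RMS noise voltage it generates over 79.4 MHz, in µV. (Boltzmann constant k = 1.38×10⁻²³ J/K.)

V_n = √(4kTRB)
4kTRB = 4 × 1.38×10⁻²³ × 290 × 5.00×10¹ × 7.94×10⁷ = 6.36×10⁻¹¹ V²
V_n = √(6.36×10⁻¹¹) = 7.97×10⁻⁶ V = 7.97 µV

7.97 µV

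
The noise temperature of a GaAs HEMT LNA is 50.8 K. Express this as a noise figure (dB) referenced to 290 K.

F = 1 + T_e/T₀ = 1 + 50.8/290 = 1.17517
NF = 10 log₁₀(1.17517) = 0.701 dB

0.701 dB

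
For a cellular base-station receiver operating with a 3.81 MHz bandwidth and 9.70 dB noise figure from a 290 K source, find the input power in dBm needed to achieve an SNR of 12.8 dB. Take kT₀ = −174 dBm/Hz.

−85.7 dBm

Sensitivity = −174 + 10 log₁₀(B) + NF + SNR_min
= −174 + 65.81 + 9.70 + 12.8
= −85.69 dBm → −85.7 dBm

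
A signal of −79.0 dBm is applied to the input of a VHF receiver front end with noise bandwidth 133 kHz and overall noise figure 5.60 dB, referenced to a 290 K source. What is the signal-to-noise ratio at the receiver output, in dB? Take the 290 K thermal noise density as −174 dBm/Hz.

38.2 dB

Noise floor: N = −174 + 10 log₁₀(B) + NF
10 log₁₀(1.33×10⁵) = 51.24 dB
N = −174 + 51.24 + 5.60 = −117.16 dBm
SNR = P_sig − N = −79.0 − (−117.16) = 38.16 dB → 38.2 dB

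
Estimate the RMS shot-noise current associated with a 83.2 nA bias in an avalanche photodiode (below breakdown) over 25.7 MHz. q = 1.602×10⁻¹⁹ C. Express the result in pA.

I_n = √(2qI·B)
2qI·B = 2 × 1.602×10⁻¹⁹ × 8.32×10⁻⁸ × 2.57×10⁷ = 6.85×10⁻¹⁹ A²
I_n = √(6.85×10⁻¹⁹) = 8.28×10⁻¹⁰ A = 828 pA

828 pA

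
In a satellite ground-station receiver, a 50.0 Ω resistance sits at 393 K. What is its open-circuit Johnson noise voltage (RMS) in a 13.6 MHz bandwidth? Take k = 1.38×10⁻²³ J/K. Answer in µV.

3.84 µV

V_n = √(4kTRB)
4kTRB = 4 × 1.38×10⁻²³ × 393 × 5.00×10¹ × 1.36×10⁷ = 1.48×10⁻¹¹ V²
V_n = √(1.48×10⁻¹¹) = 3.84×10⁻⁶ V = 3.84 µV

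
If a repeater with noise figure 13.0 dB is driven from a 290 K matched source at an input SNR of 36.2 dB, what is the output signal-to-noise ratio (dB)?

By definition F = SNR_in/SNR_out, so in dB: SNR_out = SNR_in − NF
SNR_out = 36.2 − 13.0 = 23.2 dB

23.2 dB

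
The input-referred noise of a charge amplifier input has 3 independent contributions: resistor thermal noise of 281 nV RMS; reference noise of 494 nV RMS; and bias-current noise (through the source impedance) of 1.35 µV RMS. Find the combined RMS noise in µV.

1.46 µV

Uncorrelated sources add in power (mean-square): V_tot = √(ΣV_i²)
V_tot = √[(2.81×10⁻⁷)² + (4.94×10⁻⁷)² + (1.35×10⁻⁶)²] = 1.46×10⁻⁶ V = 1.46 µV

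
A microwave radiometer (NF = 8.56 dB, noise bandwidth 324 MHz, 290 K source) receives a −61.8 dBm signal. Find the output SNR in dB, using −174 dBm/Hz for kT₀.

18.5 dB

Noise floor: N = −174 + 10 log₁₀(B) + NF
10 log₁₀(3.24×10⁸) = 85.11 dB
N = −174 + 85.11 + 8.56 = −80.33 dBm
SNR = P_sig − N = −61.8 − (−80.33) = 18.53 dB → 18.5 dB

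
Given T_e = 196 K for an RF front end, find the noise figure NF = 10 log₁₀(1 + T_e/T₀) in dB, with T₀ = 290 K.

2.24 dB

F = 1 + T_e/T₀ = 1 + 196/290 = 1.67586
NF = 10 log₁₀(1.67586) = 2.24 dB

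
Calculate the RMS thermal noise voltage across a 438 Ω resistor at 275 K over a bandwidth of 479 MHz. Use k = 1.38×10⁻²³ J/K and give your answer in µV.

V_n = √(4kTRB)
4kTRB = 4 × 1.38×10⁻²³ × 275 × 4.38×10² × 4.79×10⁸ = 3.18×10⁻⁹ V²
V_n = √(3.18×10⁻⁹) = 5.64×10⁻⁵ V = 56.4 µV

56.4 µV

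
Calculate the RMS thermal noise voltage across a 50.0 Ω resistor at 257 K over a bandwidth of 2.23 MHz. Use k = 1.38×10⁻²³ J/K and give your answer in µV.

V_n = √(4kTRB)
4kTRB = 4 × 1.38×10⁻²³ × 257 × 5.00×10¹ × 2.23×10⁶ = 1.58×10⁻¹² V²
V_n = √(1.58×10⁻¹²) = 1.26×10⁻⁶ V = 1.26 µV

1.26 µV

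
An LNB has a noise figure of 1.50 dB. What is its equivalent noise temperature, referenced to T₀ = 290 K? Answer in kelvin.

F = 10^(1.50/10) = 1.41254
T_e = (F − 1)·T₀ = (1.41254 − 1) × 290 = 120 K

120 K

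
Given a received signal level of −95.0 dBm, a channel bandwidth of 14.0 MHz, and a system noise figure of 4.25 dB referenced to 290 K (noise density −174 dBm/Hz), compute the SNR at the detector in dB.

3.3 dB

Noise floor: N = −174 + 10 log₁₀(B) + NF
10 log₁₀(1.40×10⁷) = 71.46 dB
N = −174 + 71.46 + 4.25 = −98.29 dBm
SNR = P_sig − N = −95.0 − (−98.29) = 3.29 dB → 3.3 dB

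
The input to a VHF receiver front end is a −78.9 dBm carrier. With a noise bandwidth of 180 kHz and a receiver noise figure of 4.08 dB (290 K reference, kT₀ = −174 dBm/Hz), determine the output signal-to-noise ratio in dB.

38.5 dB

Noise floor: N = −174 + 10 log₁₀(B) + NF
10 log₁₀(1.80×10⁵) = 52.55 dB
N = −174 + 52.55 + 4.08 = −117.37 dBm
SNR = P_sig − N = −78.9 − (−117.37) = 38.47 dB → 38.5 dB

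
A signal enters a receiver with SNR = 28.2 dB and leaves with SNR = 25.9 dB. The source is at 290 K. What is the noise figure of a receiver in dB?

NF (dB) = SNR_in(dB) − SNR_out(dB) when the source is at T₀
NF = 28.2 − 25.9 = 2.3 dB

2.3 dB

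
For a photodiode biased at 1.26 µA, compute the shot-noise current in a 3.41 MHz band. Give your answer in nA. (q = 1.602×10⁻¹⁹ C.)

1.17 nA

I_n = √(2qI·B)
2qI·B = 2 × 1.602×10⁻¹⁹ × 1.26×10⁻⁶ × 3.41×10⁶ = 1.38×10⁻¹⁸ A²
I_n = √(1.38×10⁻¹⁸) = 1.17×10⁻⁹ A = 1.17 nA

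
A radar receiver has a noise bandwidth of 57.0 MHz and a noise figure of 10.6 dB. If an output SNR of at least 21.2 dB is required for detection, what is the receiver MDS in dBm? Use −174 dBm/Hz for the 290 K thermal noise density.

−64.6 dBm

Sensitivity = −174 + 10 log₁₀(B) + NF + SNR_min
= −174 + 77.56 + 10.6 + 21.2
= −64.64 dBm → −64.6 dBm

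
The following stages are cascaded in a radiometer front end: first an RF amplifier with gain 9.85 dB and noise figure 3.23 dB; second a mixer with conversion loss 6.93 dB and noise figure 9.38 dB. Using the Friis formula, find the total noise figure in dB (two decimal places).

4.62 dB

Convert to linear (a loss of L dB is a gain of −L dB): F_i = 10^(NF_i/10), G_i = 10^(G_i,dB/10)
  Stage 1: F_1 = 10^(3.23/10) = 2.104, G_1 = 10^(9.85/10) = 9.661
  Stage 2: F_2 = 10^(9.38/10) = 8.670, G_2 = 10^(−6.93/10) = 0.2028
Friis cascade:
  F = 2.104 + (8.670 − 1)/9.661 = 2.898
NF = 10 log₁₀(2.898) = 4.62 dB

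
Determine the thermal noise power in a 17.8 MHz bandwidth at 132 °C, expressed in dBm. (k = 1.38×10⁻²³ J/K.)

−100.0 dBm

T = 132 °C + 273.15 = 405.15 K
P_n = kTB = 1.38×10⁻²³ × 405.15 × 1.78×10⁷ = 9.95×10⁻¹⁴ W
In dBm: 10 log₁₀(9.95×10⁻¹⁴ / 10⁻³) = −100.0 dBm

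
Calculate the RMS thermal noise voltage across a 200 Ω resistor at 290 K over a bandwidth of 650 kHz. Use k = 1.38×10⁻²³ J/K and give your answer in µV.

1.44 µV

V_n = √(4kTRB)
4kTRB = 4 × 1.38×10⁻²³ × 290 × 2.00×10² × 6.50×10⁵ = 2.08×10⁻¹² V²
V_n = √(2.08×10⁻¹²) = 1.44×10⁻⁶ V = 1.44 µV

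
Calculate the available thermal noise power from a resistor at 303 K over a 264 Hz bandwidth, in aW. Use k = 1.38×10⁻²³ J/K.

1.10 aW

P_n = kTB = 1.38×10⁻²³ × 303 × 2.64×10² = 1.10×10⁻¹⁸ W = 1.10 aW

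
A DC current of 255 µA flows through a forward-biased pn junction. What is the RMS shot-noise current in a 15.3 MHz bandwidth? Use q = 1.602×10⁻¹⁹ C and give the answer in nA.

I_n = √(2qI·B)
2qI·B = 2 × 1.602×10⁻¹⁹ × 2.55×10⁻⁴ × 1.53×10⁷ = 1.25×10⁻¹⁵ A²
I_n = √(1.25×10⁻¹⁵) = 3.54×10⁻⁸ A = 35.4 nA

35.4 nA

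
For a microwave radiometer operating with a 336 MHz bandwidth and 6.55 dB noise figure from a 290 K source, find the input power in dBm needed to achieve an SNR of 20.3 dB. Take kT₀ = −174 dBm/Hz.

Sensitivity = −174 + 10 log₁₀(B) + NF + SNR_min
= −174 + 85.26 + 6.55 + 20.3
= −61.89 dBm → −61.9 dBm

−61.9 dBm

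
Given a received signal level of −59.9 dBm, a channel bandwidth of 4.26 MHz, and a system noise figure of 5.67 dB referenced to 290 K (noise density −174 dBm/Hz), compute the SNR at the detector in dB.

42.1 dB

Noise floor: N = −174 + 10 log₁₀(B) + NF
10 log₁₀(4.26×10⁶) = 66.29 dB
N = −174 + 66.29 + 5.67 = −102.04 dBm
SNR = P_sig − N = −59.9 − (−102.04) = 42.14 dB → 42.1 dB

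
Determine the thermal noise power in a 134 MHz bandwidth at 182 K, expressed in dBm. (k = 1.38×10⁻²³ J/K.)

−94.7 dBm

P_n = kTB = 1.38×10⁻²³ × 182 × 1.34×10⁸ = 3.37×10⁻¹³ W
In dBm: 10 log₁₀(3.37×10⁻¹³ / 10⁻³) = −94.7 dBm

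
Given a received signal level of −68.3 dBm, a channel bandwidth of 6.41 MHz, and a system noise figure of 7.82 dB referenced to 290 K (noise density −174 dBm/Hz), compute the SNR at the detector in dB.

Noise floor: N = −174 + 10 log₁₀(B) + NF
10 log₁₀(6.41×10⁶) = 68.07 dB
N = −174 + 68.07 + 7.82 = −98.11 dBm
SNR = P_sig − N = −68.3 − (−98.11) = 29.81 dB → 29.8 dB

29.8 dB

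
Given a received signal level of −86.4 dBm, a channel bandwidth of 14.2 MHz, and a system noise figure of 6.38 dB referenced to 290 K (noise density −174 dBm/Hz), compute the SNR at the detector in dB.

9.7 dB

Noise floor: N = −174 + 10 log₁₀(B) + NF
10 log₁₀(1.42×10⁷) = 71.52 dB
N = −174 + 71.52 + 6.38 = −96.10 dBm
SNR = P_sig − N = −86.4 − (−96.10) = 9.70 dB → 9.7 dB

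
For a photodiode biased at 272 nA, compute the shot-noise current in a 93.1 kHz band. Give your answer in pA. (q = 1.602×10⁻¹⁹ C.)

I_n = √(2qI·B)
2qI·B = 2 × 1.602×10⁻¹⁹ × 2.72×10⁻⁷ × 9.31×10⁴ = 8.11×10⁻²¹ A²
I_n = √(8.11×10⁻²¹) = 9.01×10⁻¹¹ A = 90.1 pA

90.1 pA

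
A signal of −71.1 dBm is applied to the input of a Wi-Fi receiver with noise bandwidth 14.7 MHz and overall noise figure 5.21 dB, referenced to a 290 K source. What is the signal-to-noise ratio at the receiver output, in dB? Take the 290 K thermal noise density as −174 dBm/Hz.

26.0 dB

Noise floor: N = −174 + 10 log₁₀(B) + NF
10 log₁₀(1.47×10⁷) = 71.67 dB
N = −174 + 71.67 + 5.21 = −97.12 dBm
SNR = P_sig − N = −71.1 − (−97.12) = 26.02 dB → 26.0 dB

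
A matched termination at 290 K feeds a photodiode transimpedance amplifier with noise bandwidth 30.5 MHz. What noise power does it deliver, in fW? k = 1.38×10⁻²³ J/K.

122 fW

P_n = kTB = 1.38×10⁻²³ × 290 × 3.05×10⁷ = 1.22×10⁻¹³ W = 122 fW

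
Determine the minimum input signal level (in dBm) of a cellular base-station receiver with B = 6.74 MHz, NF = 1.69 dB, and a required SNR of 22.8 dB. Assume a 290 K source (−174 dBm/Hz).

−81.2 dBm

Sensitivity = −174 + 10 log₁₀(B) + NF + SNR_min
= −174 + 68.29 + 1.69 + 22.8
= −81.22 dBm → −81.2 dBm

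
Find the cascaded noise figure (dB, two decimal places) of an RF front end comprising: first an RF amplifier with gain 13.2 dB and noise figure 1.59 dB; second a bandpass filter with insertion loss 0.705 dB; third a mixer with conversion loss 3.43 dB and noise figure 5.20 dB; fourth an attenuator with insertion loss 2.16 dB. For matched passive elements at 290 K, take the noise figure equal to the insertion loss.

Convert to linear (a loss of L dB is a gain of −L dB): F_i = 10^(NF_i/10), G_i = 10^(G_i,dB/10)
  Stage 1: F_1 = 10^(1.59/10) = 1.442, G_1 = 10^(13.2/10) = 20.89
  Stage 2: F_2 = 10^(0.705/10) = 1.176, G_2 = 10^(−0.705/10) = 0.8502
  Stage 3: F_3 = 10^(5.20/10) = 3.311, G_3 = 10^(−3.43/10) = 0.4539
  Stage 4: F_4 = 10^(2.16/10) = 1.644, G_4 = 10^(−2.16/10) = 0.6081
Friis cascade:
  F = 1.442 + (1.176 − 1)/20.89 + (3.311 − 1)/17.76 + (1.644 − 1)/8.063 = 1.661
NF = 10 log₁₀(1.661) = 2.20 dB

2.20 dB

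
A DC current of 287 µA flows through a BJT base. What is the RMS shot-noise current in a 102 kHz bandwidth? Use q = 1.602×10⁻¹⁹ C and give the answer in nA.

3.06 nA

I_n = √(2qI·B)
2qI·B = 2 × 1.602×10⁻¹⁹ × 2.87×10⁻⁴ × 1.02×10⁵ = 9.38×10⁻¹⁸ A²
I_n = √(9.38×10⁻¹⁸) = 3.06×10⁻⁹ A = 3.06 nA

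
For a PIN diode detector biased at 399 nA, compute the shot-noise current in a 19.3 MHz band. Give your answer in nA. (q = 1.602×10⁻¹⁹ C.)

I_n = √(2qI·B)
2qI·B = 2 × 1.602×10⁻¹⁹ × 3.99×10⁻⁷ × 1.93×10⁷ = 2.47×10⁻¹⁸ A²
I_n = √(2.47×10⁻¹⁸) = 1.57×10⁻⁹ A = 1.57 nA

1.57 nA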